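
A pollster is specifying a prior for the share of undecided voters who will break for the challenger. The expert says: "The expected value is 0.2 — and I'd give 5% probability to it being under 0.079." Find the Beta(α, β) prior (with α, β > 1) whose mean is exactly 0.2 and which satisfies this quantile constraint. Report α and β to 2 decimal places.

α ≈ 4.32, β ≈ 17.28

With mean 0.2 fixed, write α = 0.2s, β = 0.8s where s = α+β.
Need P(θ < 0.079) = 0.05 under Beta(0.2s, 0.8s). Normal approximation: (q−m)/√(m(1−m)/s) ≈ z_{0.05} = -1.64, so s ≈ 0.2·0.8·(-1.64)²/(0.079−0.2)² = 29.6.
At s = 29.6: P(θ<0.079) ≈ 0.025. Adjusting to match 0.05 gives s ≈ 21.60.
So α = 0.2·21.60 ≈ 4.32, β = 0.8·21.60 ≈ 17.28.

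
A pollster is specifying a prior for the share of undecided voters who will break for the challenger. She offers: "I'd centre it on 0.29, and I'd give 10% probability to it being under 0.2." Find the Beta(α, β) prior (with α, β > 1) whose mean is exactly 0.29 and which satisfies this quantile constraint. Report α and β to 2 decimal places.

α ≈ 11.32, β ≈ 27.71

With mean 0.29 fixed, write α = 0.29s, β = 0.71s where s = α+β.
Need P(θ < 0.2) = 0.1 under Beta(0.29s, 0.71s). Normal approximation: (q−m)/√(m(1−m)/s) ≈ z_{0.1} = -1.28, so s ≈ 0.29·0.71·(-1.28)²/(0.2−0.29)² = 41.7.
At s = 41.7: P(θ<0.2) ≈ 0.092. Adjusting to match 0.1 gives s ≈ 39.02.
So α = 0.29·39.02 ≈ 11.32, β = 0.71·39.02 ≈ 27.71.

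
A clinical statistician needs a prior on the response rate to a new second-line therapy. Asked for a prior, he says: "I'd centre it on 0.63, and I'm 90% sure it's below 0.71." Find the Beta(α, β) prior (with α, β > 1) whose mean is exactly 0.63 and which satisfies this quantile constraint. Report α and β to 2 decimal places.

With mean 0.63 fixed, write α = 0.63s, β = 0.37s where s = α+β.
Need P(θ < 0.71) = 0.9 under Beta(0.63s, 0.37s). Normal approximation: (q−m)/√(m(1−m)/s) ≈ z_{0.9} = 1.28, so s ≈ 0.63·0.37·(1.28)²/(0.71−0.63)² = 59.8.
At s = 59.8: P(θ<0.71) ≈ 0.904. Adjusting to match 0.9 gives s ≈ 57.96.
So α = 0.63·57.96 ≈ 36.51, β = 0.37·57.96 ≈ 21.44.

α ≈ 36.51, β ≈ 21.44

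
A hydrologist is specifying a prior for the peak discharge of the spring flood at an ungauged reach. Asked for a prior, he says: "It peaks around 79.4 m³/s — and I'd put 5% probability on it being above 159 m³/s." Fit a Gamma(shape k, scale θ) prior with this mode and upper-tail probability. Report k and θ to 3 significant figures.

Gamma(k,θ) with k>1 has mode (k−1)θ, so θ = 79.4/(k−1).
Need P(X < 159) = 0.95 with θ tied to k this way. Start at k = 2, θ = 79.4: P(X<159) ≈ 0.595.
Too low — raise k to concentrate. Iterating converges to k ≈ 6.75.
Then θ = 79.4/(6.75−1) ≈ 13.8.

k ≈ 6.75, θ ≈ 13.8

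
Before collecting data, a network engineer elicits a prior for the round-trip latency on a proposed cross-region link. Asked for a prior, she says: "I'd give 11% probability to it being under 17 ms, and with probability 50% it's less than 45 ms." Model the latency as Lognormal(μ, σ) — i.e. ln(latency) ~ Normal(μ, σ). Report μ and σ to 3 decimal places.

If T ~ Lognormal(μ,σ) then ln T ~ Normal(μ,σ), so the p-quantile of ln T is μ + z_p·σ.
ln(17) = 2.833 and ln(45) = 3.807; z_{0.11} = -1.227, z_{0.5} = 0.
σ = (3.807 − 2.833)/(0 − (-1.227)) = 0.794.
μ = 2.833 − (-1.227)·0.794 = 3.807.

μ ≈ 3.807, σ ≈ 0.794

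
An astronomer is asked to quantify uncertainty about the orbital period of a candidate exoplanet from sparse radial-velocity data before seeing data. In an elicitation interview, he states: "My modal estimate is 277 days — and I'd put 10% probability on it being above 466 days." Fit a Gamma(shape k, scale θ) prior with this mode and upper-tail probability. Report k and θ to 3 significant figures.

k ≈ 7.99, θ ≈ 39.6

Gamma(k,θ) with k>1 has mode (k−1)θ, so θ = 277/(k−1).
Need P(X < 466) = 0.9 with θ tied to k this way. Start at k = 2, θ = 277: P(X<466) ≈ 0.501.
Too low — raise k to concentrate. Iterating converges to k ≈ 7.99.
Then θ = 277/(7.99−1) ≈ 39.6.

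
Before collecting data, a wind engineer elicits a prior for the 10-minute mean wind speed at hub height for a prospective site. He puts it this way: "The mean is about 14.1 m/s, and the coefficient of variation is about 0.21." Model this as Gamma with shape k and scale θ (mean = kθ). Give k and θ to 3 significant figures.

k ≈ 22.7, θ ≈ 0.622

For Gamma(k, scale θ): mean = kθ, variance = kθ², so CV = 1/√k.
CV = 0.21, hence k = 1/CV² = 22.7.
Then θ = mean/k = 14.1/22.7 = 0.622.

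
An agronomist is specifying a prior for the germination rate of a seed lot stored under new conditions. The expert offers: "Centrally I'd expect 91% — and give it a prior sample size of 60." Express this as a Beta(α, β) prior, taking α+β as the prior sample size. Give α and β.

α = 54.6, β = 5.4

Under the effective-sample-size interpretation, Beta(α, β) has prior mean α/(α+β) and prior sample size α+β.
So α+β = 60 and α/(α+β) = 0.91, giving α = 0.91·60 = 54.6 and β = 60 − 54.6 = 5.4.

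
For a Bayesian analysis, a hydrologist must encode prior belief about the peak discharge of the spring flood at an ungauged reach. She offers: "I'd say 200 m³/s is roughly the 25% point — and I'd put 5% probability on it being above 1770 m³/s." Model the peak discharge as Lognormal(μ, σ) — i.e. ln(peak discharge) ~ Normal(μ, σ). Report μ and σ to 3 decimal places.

If T ~ Lognormal(μ,σ) then ln T ~ Normal(μ,σ), so the p-quantile of ln T is μ + z_p·σ.
ln(200) = 5.298 and ln(1770) = 7.479; z_{0.25} = -0.6745, z_{0.95} = 1.645.
σ = (7.479 − 5.298)/(1.645 − (-0.6745)) = 0.940.
μ = 5.298 − (-0.6745)·0.940 = 5.932.

μ ≈ 5.932, σ ≈ 0.940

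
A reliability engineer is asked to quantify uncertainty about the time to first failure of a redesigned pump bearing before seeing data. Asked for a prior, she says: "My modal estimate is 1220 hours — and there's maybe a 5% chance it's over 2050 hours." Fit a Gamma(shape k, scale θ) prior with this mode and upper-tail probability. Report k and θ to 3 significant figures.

k ≈ 11.4, θ ≈ 118

Gamma(k,θ) with k>1 has mode (k−1)θ, so θ = 1220/(k−1).
Need P(X < 2050) = 0.95 with θ tied to k this way. Start at k = 2, θ = 1220: P(X<2050) ≈ 0.501.
Too low — raise k to concentrate. Iterating converges to k ≈ 11.4.
Then θ = 1220/(11.4−1) ≈ 118.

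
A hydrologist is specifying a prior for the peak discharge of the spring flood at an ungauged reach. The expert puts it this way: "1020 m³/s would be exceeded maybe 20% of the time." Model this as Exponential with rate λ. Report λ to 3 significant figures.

λ ≈ 0.00158

P(T > 1020.0) = e^(−λ·1020.0) = 0.2, so λ = −ln(0.2)/1020.0 = 0.00158.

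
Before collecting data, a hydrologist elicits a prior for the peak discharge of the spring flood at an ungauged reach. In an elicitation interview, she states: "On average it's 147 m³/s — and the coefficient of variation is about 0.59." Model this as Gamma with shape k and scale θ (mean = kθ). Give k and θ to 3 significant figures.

k ≈ 2.87, θ ≈ 51.2

For Gamma(k, scale θ): mean = kθ, variance = kθ², so CV = 1/√k.
CV = 0.59, hence k = 1/CV² = 2.87.
Then θ = mean/k = 147/2.87 = 51.2.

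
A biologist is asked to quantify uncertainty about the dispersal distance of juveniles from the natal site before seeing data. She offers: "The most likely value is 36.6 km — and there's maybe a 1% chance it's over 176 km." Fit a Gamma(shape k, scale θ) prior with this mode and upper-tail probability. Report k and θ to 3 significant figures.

k ≈ 2.61, θ ≈ 22.8

Gamma(k,θ) with k>1 has mode (k−1)θ, so θ = 36.6/(k−1).
Need P(X < 176) = 0.99 with θ tied to k this way. Start at k = 2, θ = 36.6: P(X<176) ≈ 0.953.
Too low — raise k to concentrate. Iterating converges to k ≈ 2.61.
Then θ = 36.6/(2.61−1) ≈ 22.8.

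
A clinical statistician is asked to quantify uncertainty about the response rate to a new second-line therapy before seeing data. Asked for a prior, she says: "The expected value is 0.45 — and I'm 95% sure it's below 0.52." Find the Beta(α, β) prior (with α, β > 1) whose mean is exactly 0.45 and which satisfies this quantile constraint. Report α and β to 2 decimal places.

With mean 0.45 fixed, write α = 0.45s, β = 0.55s where s = α+β.
Need P(θ < 0.52) = 0.95 under Beta(0.45s, 0.55s). Normal approximation: (q−m)/√(m(1−m)/s) ≈ z_{0.95} = 1.64, so s ≈ 0.45·0.55·(1.64)²/(0.52−0.45)² = 136.7.
At s = 136.7: P(θ<0.52) ≈ 0.950. Adjusting to match 0.95 gives s ≈ 137.42.
So α = 0.45·137.42 ≈ 61.84, β = 0.55·137.42 ≈ 75.58.

α ≈ 61.84, β ≈ 75.58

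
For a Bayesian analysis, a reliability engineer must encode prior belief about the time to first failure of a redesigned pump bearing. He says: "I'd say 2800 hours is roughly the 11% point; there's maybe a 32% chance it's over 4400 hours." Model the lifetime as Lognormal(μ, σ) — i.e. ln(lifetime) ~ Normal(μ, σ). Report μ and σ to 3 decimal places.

If T ~ Lognormal(μ,σ) then ln T ~ Normal(μ,σ), so the p-quantile of ln T is μ + z_p·σ.
ln(2800) = 7.937 and ln(4400) = 8.389; z_{0.11} = -1.227, z_{0.68} = 0.4677.
σ = (8.389 − 7.937)/(0.4677 − (-1.227)) = 0.267.
μ = 7.937 − (-1.227)·0.267 = 8.265.

μ ≈ 8.265, σ ≈ 0.267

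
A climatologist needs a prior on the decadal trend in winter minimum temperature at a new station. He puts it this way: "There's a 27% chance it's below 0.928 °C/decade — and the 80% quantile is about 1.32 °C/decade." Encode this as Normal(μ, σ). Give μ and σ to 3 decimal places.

μ = 1.093, σ = 0.270

The p-quantile of Normal(μ,σ) is μ + z_p·σ, with z_{0.27} = -0.6128 and z_{0.8} = 0.8416.
Eliminate σ: μ = (z₂·x₁ − z₁·x₂)/(z₂ − z₁) = (0.8416·0.928 − (-0.6128)·1.32)/1.454 = 1.093.
Then σ = (x₂ − x₁)/(z₂ − z₁) = (1.32 − 0.928)/1.454 = 0.270.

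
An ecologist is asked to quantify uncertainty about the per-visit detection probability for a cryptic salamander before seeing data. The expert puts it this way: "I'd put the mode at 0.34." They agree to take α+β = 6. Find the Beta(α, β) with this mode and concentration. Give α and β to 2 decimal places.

For α,β > 1 the Beta mode is (α−1)/(α+β−2). With α+β = 6, the mode is (α−1)/4.
Set (α−1)/4 = 0.34 → α = 1 + 0.34·4 = 2.36.
β = 6 − α = 3.64.

α = 2.36, β = 3.64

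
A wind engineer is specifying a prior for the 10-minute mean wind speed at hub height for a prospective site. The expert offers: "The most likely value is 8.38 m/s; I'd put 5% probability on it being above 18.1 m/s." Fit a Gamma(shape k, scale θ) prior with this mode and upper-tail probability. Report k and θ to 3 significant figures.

Gamma(k,θ) with k>1 has mode (k−1)θ, so θ = 8.38/(k−1).
Need P(X < 18.1) = 0.95 with θ tied to k this way. Start at k = 2, θ = 8.38: P(X<18.1) ≈ 0.636.
Too low — raise k to concentrate. Iterating converges to k ≈ 5.65.
Then θ = 8.38/(5.65−1) ≈ 1.8.

k ≈ 5.65, θ ≈ 1.8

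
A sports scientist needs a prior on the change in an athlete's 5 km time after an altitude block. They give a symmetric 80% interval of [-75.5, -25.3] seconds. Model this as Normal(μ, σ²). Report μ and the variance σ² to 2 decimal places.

A symmetric 80% interval runs μ ± z·σ with z = 1.282.
Half-width = 25.1, so σ = 25.1/1.282 = 19.586 and σ² = 383.60.
μ is the interval midpoint, -50.40.

μ = -50.40, σ² = 383.60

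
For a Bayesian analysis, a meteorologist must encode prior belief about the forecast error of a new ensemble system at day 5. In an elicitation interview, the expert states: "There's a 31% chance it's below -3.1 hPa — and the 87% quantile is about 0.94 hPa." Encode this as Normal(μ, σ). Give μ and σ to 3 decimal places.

μ = -1.865, σ = 2.490

The p-quantile of Normal(μ,σ) is μ + z_p·σ, with z_{0.31} = -0.4959 and z_{0.87} = 1.126.
Eliminate σ: μ = (z₂·x₁ − z₁·x₂)/(z₂ − z₁) = (1.126·-3.1 − (-0.4959)·0.94)/1.622 = -1.865.
Then σ = (x₂ − x₁)/(z₂ − z₁) = (0.94 − -3.1)/1.622 = 2.490.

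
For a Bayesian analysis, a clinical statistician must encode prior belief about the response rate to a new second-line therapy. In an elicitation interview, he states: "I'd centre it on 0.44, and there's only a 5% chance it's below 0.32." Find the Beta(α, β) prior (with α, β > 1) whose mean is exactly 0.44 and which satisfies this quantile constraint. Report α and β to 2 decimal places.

α ≈ 19.46, β ≈ 24.77

With mean 0.44 fixed, write α = 0.44s, β = 0.56s where s = α+β.
Need P(θ < 0.32) = 0.05 under Beta(0.44s, 0.56s). Normal approximation: (q−m)/√(m(1−m)/s) ≈ z_{0.05} = -1.64, so s ≈ 0.44·0.56·(-1.64)²/(0.32−0.44)² = 46.3.
At s = 46.3: P(θ<0.32) ≈ 0.046. Adjusting to match 0.05 gives s ≈ 44.23.
So α = 0.44·44.23 ≈ 19.46, β = 0.56·44.23 ≈ 24.77.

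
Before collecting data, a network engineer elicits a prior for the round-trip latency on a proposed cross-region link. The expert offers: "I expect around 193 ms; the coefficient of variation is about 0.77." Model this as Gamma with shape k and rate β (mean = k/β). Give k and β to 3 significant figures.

k ≈ 1.69, β ≈ 0.00874

For Gamma(k, rate β): mean = k/β, variance = k/β², so CV = 1/√k.
CV = 0.77, hence k = 1/CV² = 1.69.
Then β = k/mean = 1.69/193 = 0.00874.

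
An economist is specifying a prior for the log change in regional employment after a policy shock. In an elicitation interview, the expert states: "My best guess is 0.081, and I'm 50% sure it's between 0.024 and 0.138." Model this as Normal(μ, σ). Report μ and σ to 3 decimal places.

μ = 0.081, σ = 0.085

A symmetric 50% interval runs μ ± z·σ with z = 0.6745.
Half-width = 0.057, so σ = 0.057/0.6745 = 0.085.
μ is the stated best guess, 0.081.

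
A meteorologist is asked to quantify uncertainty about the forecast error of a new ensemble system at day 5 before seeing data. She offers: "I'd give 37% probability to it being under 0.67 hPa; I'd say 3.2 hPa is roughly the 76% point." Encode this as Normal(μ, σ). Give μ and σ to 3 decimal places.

For Normal(μ,σ), the p-quantile is μ + z_p·σ. Here z_{0.37} = -0.3319, z_{0.76} = 0.7063.
So 0.67 = μ − 0.3319σ and 3.2 = μ + 0.7063σ.
Subtracting: σ = (3.2 − 0.67)/(0.7063 − (-0.3319)) = 2.437.
Then μ = 0.67 − (-0.3319)·2.437 = 1.479.

μ = 1.479, σ = 2.437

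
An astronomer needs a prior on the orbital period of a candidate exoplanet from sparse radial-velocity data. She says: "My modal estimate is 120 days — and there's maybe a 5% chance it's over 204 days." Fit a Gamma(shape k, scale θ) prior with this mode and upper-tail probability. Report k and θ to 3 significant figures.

Gamma(k,θ) with k>1 has mode (k−1)θ, so θ = 120/(k−1).
Need P(X < 204) = 0.95 with θ tied to k this way. Start at k = 2, θ = 120: P(X<204) ≈ 0.507.
Too low — raise k to concentrate. Iterating converges to k ≈ 10.9.
Then θ = 120/(10.9−1) ≈ 12.1.

k ≈ 10.9, θ ≈ 12.1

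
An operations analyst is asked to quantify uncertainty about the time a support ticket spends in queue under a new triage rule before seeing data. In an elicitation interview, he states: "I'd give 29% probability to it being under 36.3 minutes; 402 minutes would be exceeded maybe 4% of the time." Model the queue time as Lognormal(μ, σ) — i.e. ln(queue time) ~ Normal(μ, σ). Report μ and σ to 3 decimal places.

If T ~ Lognormal(μ,σ) then ln T ~ Normal(μ,σ), so the p-quantile of ln T is μ + z_p·σ.
ln(36.3) = 3.592 and ln(402) = 5.996; z_{0.29} = -0.5534, z_{0.96} = 1.751.
σ = (5.996 − 3.592)/(1.751 − (-0.5534)) = 1.044.
μ = 3.592 − (-0.5534)·1.044 = 4.169.

μ ≈ 4.169, σ ≈ 1.044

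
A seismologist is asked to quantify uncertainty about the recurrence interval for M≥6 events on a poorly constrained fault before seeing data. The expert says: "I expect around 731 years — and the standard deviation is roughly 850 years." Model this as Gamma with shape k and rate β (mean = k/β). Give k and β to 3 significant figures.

For Gamma(k, rate β): mean = k/β, variance = k/β², so CV = 1/√k.
CV = SD/mean = 850/731 = 1.163, hence k = 1/CV² = 0.74.
Then β = k/mean = 0.74/731 = 0.00101.

k ≈ 0.74, β ≈ 0.00101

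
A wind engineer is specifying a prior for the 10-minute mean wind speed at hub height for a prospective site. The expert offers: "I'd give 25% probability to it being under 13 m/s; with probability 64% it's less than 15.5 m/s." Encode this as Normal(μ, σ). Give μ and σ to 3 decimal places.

μ = 14.632, σ = 2.420

The p-quantile of Normal(μ,σ) is μ + z_p·σ, with z_{0.25} = -0.6745 and z_{0.64} = 0.3585.
Eliminate σ: μ = (z₂·x₁ − z₁·x₂)/(z₂ − z₁) = (0.3585·13 − (-0.6745)·15.5)/1.033 = 14.632.
Then σ = (x₂ − x₁)/(z₂ − z₁) = (15.5 − 13)/1.033 = 2.420.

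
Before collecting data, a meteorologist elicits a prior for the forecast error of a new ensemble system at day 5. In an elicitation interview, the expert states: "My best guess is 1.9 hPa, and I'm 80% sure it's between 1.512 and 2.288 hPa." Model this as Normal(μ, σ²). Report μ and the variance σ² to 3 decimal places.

μ = 1.900, σ² = 0.092

A symmetric 80% interval runs μ ± z·σ with z = 1.282.
Half-width = 0.388, so σ = 0.388/1.282 = 0.3028 and σ² = 0.092.
μ is the stated best guess, 1.900.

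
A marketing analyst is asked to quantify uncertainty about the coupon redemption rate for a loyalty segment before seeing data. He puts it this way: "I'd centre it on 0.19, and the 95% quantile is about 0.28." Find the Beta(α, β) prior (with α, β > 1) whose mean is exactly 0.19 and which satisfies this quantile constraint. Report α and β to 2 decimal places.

With mean 0.19 fixed, write α = 0.19s, β = 0.81s where s = α+β.
Need P(θ < 0.28) = 0.95 under Beta(0.19s, 0.81s). Normal approximation: (q−m)/√(m(1−m)/s) ≈ z_{0.95} = 1.64, so s ≈ 0.19·0.81·(1.64)²/(0.28−0.19)² = 51.4.
At s = 51.4: P(θ<0.28) ≈ 0.941. Adjusting to match 0.95 gives s ≈ 57.74.
So α = 0.19·57.74 ≈ 10.97, β = 0.81·57.74 ≈ 46.77.

α ≈ 10.97, β ≈ 46.77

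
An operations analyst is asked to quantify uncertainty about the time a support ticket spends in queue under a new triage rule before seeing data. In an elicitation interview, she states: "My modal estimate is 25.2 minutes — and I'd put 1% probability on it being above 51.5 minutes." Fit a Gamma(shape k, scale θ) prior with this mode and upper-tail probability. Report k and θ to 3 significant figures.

k ≈ 10.6, θ ≈ 2.63

Gamma(k,θ) with k>1 has mode (k−1)θ, so θ = 25.2/(k−1).
Need P(X < 51.5) = 0.99 with θ tied to k this way. Start at k = 2, θ = 25.2: P(X<51.5) ≈ 0.606.
Too low — raise k to concentrate. Iterating converges to k ≈ 10.6.
Then θ = 25.2/(10.6−1) ≈ 2.63.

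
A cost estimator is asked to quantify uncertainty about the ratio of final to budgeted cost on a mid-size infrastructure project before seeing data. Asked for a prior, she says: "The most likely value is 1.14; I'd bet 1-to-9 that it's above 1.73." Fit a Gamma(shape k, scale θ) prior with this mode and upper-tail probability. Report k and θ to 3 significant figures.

Gamma(k,θ) with k>1 has mode (k−1)θ, so θ = 1.14/(k−1).
Need P(X < 1.73) = 0.9 with θ tied to k this way. Start at k = 2, θ = 1.14: P(X<1.73) ≈ 0.448.
Too low — raise k to concentrate. Iterating converges to k ≈ 11.7.
Then θ = 1.14/(11.7−1) ≈ 0.106.

k ≈ 11.7, θ ≈ 0.106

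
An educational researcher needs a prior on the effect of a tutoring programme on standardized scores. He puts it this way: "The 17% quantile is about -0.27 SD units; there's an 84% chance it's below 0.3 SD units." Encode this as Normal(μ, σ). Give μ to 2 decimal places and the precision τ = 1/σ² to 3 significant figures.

The p-quantile of Normal(μ,σ) is μ + z_p·σ, with z_{0.17} = -0.9542 and z_{0.84} = 0.9945.
Eliminate σ: μ = (z₂·x₁ − z₁·x₂)/(z₂ − z₁) = (0.9945·-0.27 − (-0.9542)·0.3)/1.949 = 0.01.
Then σ = (x₂ − x₁)/(z₂ − z₁) = (0.3 − -0.27)/1.949 = 0.29.
Precision τ = 1/σ² = 1/0.2925² = 11.7.

μ = 0.01, τ = 11.7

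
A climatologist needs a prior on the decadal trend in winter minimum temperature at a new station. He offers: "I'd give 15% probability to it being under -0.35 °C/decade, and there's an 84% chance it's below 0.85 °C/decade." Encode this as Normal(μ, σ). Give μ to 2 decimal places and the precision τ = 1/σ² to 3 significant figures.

μ = 0.26, τ = 2.86

For Normal(μ,σ), the p-quantile is μ + z_p·σ. Here z_{0.15} = -1.036, z_{0.84} = 0.9945.
So -0.35 = μ − 1.036σ and 0.85 = μ + 0.9945σ.
Subtracting: σ = (0.85 − -0.35)/(0.9945 − (-1.036)) = 0.59.
Then μ = -0.35 − (-1.036)·0.59 = 0.26.
Precision τ = 1/σ² = 1/0.5909² = 2.86.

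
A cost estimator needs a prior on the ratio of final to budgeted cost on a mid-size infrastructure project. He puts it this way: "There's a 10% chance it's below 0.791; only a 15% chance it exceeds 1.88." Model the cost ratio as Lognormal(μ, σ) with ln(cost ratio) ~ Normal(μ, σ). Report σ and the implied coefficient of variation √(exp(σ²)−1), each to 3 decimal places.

σ ≈ 0.373, CV ≈ 0.387

If T ~ Lognormal(μ,σ) then ln T ~ Normal(μ,σ), so the p-quantile of ln T is μ + z_p·σ.
ln(0.791) = -0.2345 and ln(1.88) = 0.6313; z_{0.1} = -1.282, z_{0.85} = 1.036.
σ = (0.6313 − -0.2345)/(1.036 − (-1.282)) = 0.373.
μ = -0.2345 − (-1.282)·0.373 = 0.244.
CV = √(exp(σ²)−1) = √(exp(0.1395)−1) = 0.387.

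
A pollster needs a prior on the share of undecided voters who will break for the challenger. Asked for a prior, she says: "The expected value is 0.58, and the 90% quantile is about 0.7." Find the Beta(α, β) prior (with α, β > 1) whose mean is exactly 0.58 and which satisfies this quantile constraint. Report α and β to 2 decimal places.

α ≈ 15.54, β ≈ 11.26

With mean 0.58 fixed, write α = 0.58s, β = 0.42s where s = α+β.
Need P(θ < 0.7) = 0.9 under Beta(0.58s, 0.42s). Normal approximation: (q−m)/√(m(1−m)/s) ≈ z_{0.9} = 1.28, so s ≈ 0.58·0.42·(1.28)²/(0.7−0.58)² = 27.8.
At s = 27.8: P(θ<0.7) ≈ 0.904. Adjusting to match 0.9 gives s ≈ 26.80.
So α = 0.58·26.80 ≈ 15.54, β = 0.42·26.80 ≈ 11.26.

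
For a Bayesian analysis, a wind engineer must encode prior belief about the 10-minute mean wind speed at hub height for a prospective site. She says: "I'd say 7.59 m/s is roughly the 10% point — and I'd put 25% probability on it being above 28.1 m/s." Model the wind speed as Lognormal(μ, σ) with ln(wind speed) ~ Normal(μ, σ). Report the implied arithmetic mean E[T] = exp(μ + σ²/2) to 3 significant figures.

If T ~ Lognormal(μ,σ) then ln T ~ Normal(μ,σ), so the p-quantile of ln T is μ + z_p·σ.
ln(7.59) = 2.027 and ln(28.1) = 3.336; z_{0.1} = -1.282, z_{0.75} = 0.6745.
σ = (3.336 − 2.027)/(0.6745 − (-1.282)) = 0.669.
μ = 2.027 − (-1.282)·0.669 = 2.884.
E[T] = exp(μ + σ²/2) = exp(2.884 + 0.2239) = 22.4 m/s.

E[T] ≈ 22.4 m/s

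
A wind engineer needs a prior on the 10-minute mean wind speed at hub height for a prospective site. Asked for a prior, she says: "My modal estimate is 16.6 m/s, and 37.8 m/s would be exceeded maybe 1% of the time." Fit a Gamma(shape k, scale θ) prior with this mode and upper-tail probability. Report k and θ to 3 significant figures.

Gamma(k,θ) with k>1 has mode (k−1)θ, so θ = 16.6/(k−1).
Need P(X < 37.8) = 0.99 with θ tied to k this way. Start at k = 2, θ = 16.6: P(X<37.8) ≈ 0.664.
Too low — raise k to concentrate. Iterating converges to k ≈ 8.07.
Then θ = 16.6/(8.07−1) ≈ 2.35.

k ≈ 8.07, θ ≈ 2.35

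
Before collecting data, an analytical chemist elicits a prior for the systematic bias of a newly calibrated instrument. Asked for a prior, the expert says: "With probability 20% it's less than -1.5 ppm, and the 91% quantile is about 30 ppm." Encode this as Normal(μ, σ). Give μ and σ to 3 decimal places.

μ = 10.648, σ = 14.434

The p-quantile of Normal(μ,σ) is μ + z_p·σ, with z_{0.2} = -0.8416 and z_{0.91} = 1.341.
Eliminate σ: μ = (z₂·x₁ − z₁·x₂)/(z₂ − z₁) = (1.341·-1.5 − (-0.8416)·30)/2.182 = 10.648.
Then σ = (x₂ − x₁)/(z₂ − z₁) = (30 − -1.5)/2.182 = 14.434.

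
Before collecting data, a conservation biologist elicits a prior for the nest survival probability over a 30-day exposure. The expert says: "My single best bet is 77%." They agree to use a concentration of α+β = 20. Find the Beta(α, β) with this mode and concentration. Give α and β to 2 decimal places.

For α,β > 1 the Beta mode is (α−1)/(α+β−2). With α+β = 20, the mode is (α−1)/18.
Set (α−1)/18 = 0.77 → α = 1 + 0.77·18 = 14.86.
β = 20 − α = 5.14.

α = 14.86, β = 5.14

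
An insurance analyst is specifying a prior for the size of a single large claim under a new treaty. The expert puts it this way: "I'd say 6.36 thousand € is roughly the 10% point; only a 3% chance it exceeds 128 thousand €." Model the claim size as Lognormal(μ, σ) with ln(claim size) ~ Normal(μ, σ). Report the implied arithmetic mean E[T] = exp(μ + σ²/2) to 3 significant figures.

E[T] ≈ 33.7 thousand €

If T ~ Lognormal(μ,σ) then ln T ~ Normal(μ,σ), so the p-quantile of ln T is μ + z_p·σ.
ln(6.36) = 1.85 and ln(128) = 4.852; z_{0.1} = -1.282, z_{0.97} = 1.881.
σ = (4.852 − 1.85)/(1.881 − (-1.282)) = 0.949.
μ = 1.85 − (-1.282)·0.949 = 3.067.
E[T] = exp(μ + σ²/2) = exp(3.067 + 0.4506) = 33.7 thousand €.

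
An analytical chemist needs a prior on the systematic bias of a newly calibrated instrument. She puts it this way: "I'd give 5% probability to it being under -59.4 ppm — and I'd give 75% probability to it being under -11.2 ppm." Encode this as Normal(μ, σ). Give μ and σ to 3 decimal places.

μ = -25.217, σ = 20.782

The p-quantile of Normal(μ,σ) is μ + z_p·σ, with z_{0.05} = -1.645 and z_{0.75} = 0.6745.
Eliminate σ: μ = (z₂·x₁ − z₁·x₂)/(z₂ − z₁) = (0.6745·-59.4 − (-1.645)·-11.2)/2.319 = -25.217.
Then σ = (x₂ − x₁)/(z₂ − z₁) = (-11.2 − -59.4)/2.319 = 20.782.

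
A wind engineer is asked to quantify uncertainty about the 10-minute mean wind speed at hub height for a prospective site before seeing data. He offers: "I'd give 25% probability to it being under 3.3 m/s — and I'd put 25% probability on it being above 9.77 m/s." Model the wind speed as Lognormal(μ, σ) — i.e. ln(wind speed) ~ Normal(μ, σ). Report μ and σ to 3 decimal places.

μ ≈ 1.737, σ ≈ 0.805

If T ~ Lognormal(μ,σ) then ln T ~ Normal(μ,σ), so the p-quantile of ln T is μ + z_p·σ.
ln(3.3) = 1.194 and ln(9.77) = 2.279; z_{0.25} = -0.6745, z_{0.75} = 0.6745.
σ = (2.279 − 1.194)/(0.6745 − (-0.6745)) = 0.805.
μ = 1.194 − (-0.6745)·0.805 = 1.737.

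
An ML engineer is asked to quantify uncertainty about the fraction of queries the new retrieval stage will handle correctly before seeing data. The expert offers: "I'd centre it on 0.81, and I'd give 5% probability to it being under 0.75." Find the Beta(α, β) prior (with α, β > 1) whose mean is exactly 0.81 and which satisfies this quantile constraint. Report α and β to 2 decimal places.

With mean 0.81 fixed, write α = 0.81s, β = 0.19s where s = α+β.
Need P(θ < 0.75) = 0.05 under Beta(0.81s, 0.19s). Normal approximation: (q−m)/√(m(1−m)/s) ≈ z_{0.05} = -1.64, so s ≈ 0.81·0.19·(-1.64)²/(0.75−0.81)² = 115.7.
At s = 115.7: P(θ<0.75) ≈ 0.057. Adjusting to match 0.05 gives s ≈ 125.85.
So α = 0.81·125.85 ≈ 101.94, β = 0.19·125.85 ≈ 23.91.

α ≈ 101.94, β ≈ 23.91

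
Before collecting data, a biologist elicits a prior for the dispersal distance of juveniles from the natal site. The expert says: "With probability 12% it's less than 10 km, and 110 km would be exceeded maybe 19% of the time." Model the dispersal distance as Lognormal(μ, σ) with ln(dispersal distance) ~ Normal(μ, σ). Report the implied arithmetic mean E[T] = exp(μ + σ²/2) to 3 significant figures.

If T ~ Lognormal(μ,σ) then ln T ~ Normal(μ,σ), so the p-quantile of ln T is μ + z_p·σ.
ln(10) = 2.303 and ln(110) = 4.7; z_{0.12} = -1.175, z_{0.81} = 0.8779.
σ = (4.7 − 2.303)/(0.8779 − (-1.175)) = 1.168.
μ = 2.303 − (-1.175)·1.168 = 3.675.
E[T] = exp(μ + σ²/2) = exp(3.675 + 0.6822) = 78 km.

E[T] ≈ 78 km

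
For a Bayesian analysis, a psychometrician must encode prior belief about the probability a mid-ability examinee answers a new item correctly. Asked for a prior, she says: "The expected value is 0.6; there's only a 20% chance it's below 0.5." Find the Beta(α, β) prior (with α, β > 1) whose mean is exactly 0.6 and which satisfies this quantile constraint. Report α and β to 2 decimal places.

α ≈ 10.03, β ≈ 6.69

With mean 0.6 fixed, write α = 0.6s, β = 0.4s where s = α+β.
Need P(θ < 0.5) = 0.2 under Beta(0.6s, 0.4s). Normal approximation: (q−m)/√(m(1−m)/s) ≈ z_{0.2} = -0.842, so s ≈ 0.6·0.4·(-0.842)²/(0.5−0.6)² = 17.0.
At s = 17.0: P(θ<0.5) ≈ 0.198. Adjusting to match 0.2 gives s ≈ 16.72.
So α = 0.6·16.72 ≈ 10.03, β = 0.4·16.72 ≈ 6.69.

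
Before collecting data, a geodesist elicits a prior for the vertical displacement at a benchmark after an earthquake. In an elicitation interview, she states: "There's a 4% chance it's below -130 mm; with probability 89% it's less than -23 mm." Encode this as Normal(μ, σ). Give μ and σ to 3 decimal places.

The p-quantile of Normal(μ,σ) is μ + z_p·σ, with z_{0.04} = -1.751 and z_{0.89} = 1.227.
Eliminate σ: μ = (z₂·x₁ − z₁·x₂)/(z₂ − z₁) = (1.227·-130 − (-1.751)·-23)/2.977 = -67.081.
Then σ = (x₂ − x₁)/(z₂ − z₁) = (-23 − -130)/2.977 = 35.940.

μ = -67.081, σ = 35.940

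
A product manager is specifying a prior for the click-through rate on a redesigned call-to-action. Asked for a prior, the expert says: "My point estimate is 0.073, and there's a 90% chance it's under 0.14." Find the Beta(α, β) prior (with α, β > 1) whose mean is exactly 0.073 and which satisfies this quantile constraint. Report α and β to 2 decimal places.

With mean 0.073 fixed, write α = 0.073s, β = 0.927s where s = α+β.
Need P(θ < 0.14) = 0.9 under Beta(0.073s, 0.927s). Normal approximation: (q−m)/√(m(1−m)/s) ≈ z_{0.9} = 1.28, so s ≈ 0.073·0.927·(1.28)²/(0.14−0.073)² = 24.8.
At s = 24.8: P(θ<0.14) ≈ 0.893. Adjusting to match 0.9 gives s ≈ 27.00.
So α = 0.073·27.00 ≈ 1.97, β = 0.927·27.00 ≈ 25.03.

α ≈ 1.97, β ≈ 25.03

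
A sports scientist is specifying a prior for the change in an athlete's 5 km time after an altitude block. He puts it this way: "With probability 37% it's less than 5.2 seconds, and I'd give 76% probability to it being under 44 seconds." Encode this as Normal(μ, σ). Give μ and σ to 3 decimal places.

The p-quantile of Normal(μ,σ) is μ + z_p·σ, with z_{0.37} = -0.3319 and z_{0.76} = 0.7063.
Eliminate σ: μ = (z₂·x₁ − z₁·x₂)/(z₂ − z₁) = (0.7063·5.2 − (-0.3319)·44)/1.038 = 17.603.
Then σ = (x₂ − x₁)/(z₂ − z₁) = (44 − 5.2)/1.038 = 37.374.

μ = 17.603, σ = 37.374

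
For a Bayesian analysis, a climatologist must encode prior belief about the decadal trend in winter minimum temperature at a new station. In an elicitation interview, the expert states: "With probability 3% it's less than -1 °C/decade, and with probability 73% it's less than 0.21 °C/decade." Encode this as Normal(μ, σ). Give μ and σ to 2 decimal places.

μ = -0.09, σ = 0.49

For Normal(μ,σ), the p-quantile is μ + z_p·σ. Here z_{0.03} = -1.881, z_{0.73} = 0.6128.
So -1 = μ − 1.881σ and 0.21 = μ + 0.6128σ.
Subtracting: σ = (0.21 − -1)/(0.6128 − (-1.881)) = 0.49.
Then μ = -1 − (-1.881)·0.49 = -0.09.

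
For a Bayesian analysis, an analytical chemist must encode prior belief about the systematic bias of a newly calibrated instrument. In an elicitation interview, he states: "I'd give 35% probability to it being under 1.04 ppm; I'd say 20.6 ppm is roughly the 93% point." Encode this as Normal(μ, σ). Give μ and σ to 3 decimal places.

μ = 5.090, σ = 10.510

The p-quantile of Normal(μ,σ) is μ + z_p·σ, with z_{0.35} = -0.3853 and z_{0.93} = 1.476.
Eliminate σ: μ = (z₂·x₁ − z₁·x₂)/(z₂ − z₁) = (1.476·1.04 − (-0.3853)·20.6)/1.861 = 5.090.
Then σ = (x₂ − x₁)/(z₂ − z₁) = (20.6 − 1.04)/1.861 = 10.510.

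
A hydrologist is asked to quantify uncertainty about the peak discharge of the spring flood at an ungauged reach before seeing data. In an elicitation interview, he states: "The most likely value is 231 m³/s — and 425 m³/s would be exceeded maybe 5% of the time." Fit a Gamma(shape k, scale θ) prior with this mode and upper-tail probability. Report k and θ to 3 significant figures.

k ≈ 8.49, θ ≈ 30.8

Gamma(k,θ) with k>1 has mode (k−1)θ, so θ = 231/(k−1).
Need P(X < 425) = 0.95 with θ tied to k this way. Start at k = 2, θ = 231: P(X<425) ≈ 0.549.
Too low — raise k to concentrate. Iterating converges to k ≈ 8.49.
Then θ = 231/(8.49−1) ≈ 30.8.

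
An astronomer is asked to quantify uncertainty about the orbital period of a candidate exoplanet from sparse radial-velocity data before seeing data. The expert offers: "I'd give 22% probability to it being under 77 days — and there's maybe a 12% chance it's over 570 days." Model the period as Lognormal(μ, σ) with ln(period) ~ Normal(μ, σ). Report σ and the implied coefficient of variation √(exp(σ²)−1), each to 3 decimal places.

If T ~ Lognormal(μ,σ) then ln T ~ Normal(μ,σ), so the p-quantile of ln T is μ + z_p·σ.
ln(77) = 4.344 and ln(570) = 6.346; z_{0.22} = -0.7722, z_{0.88} = 1.175.
σ = (6.346 − 4.344)/(1.175 − (-0.7722)) = 1.028.
μ = 4.344 − (-0.7722)·1.028 = 5.138.
CV = √(exp(σ²)−1) = √(exp(1.0569)−1) = 1.370.

σ ≈ 1.028, CV ≈ 1.370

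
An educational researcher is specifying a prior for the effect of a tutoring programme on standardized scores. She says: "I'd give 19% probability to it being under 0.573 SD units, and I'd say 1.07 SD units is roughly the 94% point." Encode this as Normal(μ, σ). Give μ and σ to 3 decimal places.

For Normal(μ,σ), the p-quantile is μ + z_p·σ. Here z_{0.19} = -0.8779, z_{0.94} = 1.555.
So 0.573 = μ − 0.8779σ and 1.07 = μ + 1.555σ.
Subtracting: σ = (1.07 − 0.573)/(1.555 − (-0.8779)) = 0.204.
Then μ = 0.573 − (-0.8779)·0.204 = 0.752.

μ = 0.752, σ = 0.204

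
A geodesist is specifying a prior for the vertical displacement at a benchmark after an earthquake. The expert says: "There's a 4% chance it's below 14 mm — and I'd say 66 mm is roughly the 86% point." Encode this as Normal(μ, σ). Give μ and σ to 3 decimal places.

The p-quantile of Normal(μ,σ) is μ + z_p·σ, with z_{0.04} = -1.751 and z_{0.86} = 1.08.
Eliminate σ: μ = (z₂·x₁ − z₁·x₂)/(z₂ − z₁) = (1.08·14 − (-1.751)·66)/2.831 = 46.157.
Then σ = (x₂ − x₁)/(z₂ − z₁) = (66 − 14)/2.831 = 18.368.

μ = 46.157, σ = 18.368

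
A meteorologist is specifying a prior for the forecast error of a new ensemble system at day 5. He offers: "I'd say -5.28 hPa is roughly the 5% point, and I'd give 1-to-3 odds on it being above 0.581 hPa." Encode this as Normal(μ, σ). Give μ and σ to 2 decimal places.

For Normal(μ,σ), the p-quantile is μ + z_p·σ. Here z_{0.05} = -1.645, z_{0.75} = 0.6745.
So -5.28 = μ − 1.645σ and 0.581 = μ + 0.6745σ.
Subtracting: σ = (0.581 − -5.28)/(0.6745 − (-1.645)) = 2.53.
Then μ = -5.28 − (-1.645)·2.53 = -1.12.

μ = -1.12, σ = 2.53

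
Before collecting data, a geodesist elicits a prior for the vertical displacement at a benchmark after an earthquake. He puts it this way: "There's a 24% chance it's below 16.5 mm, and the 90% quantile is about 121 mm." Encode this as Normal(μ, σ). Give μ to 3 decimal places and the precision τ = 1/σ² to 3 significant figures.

The p-quantile of Normal(μ,σ) is μ + z_p·σ, with z_{0.24} = -0.7063 and z_{0.9} = 1.282.
Eliminate σ: μ = (z₂·x₁ − z₁·x₂)/(z₂ − z₁) = (1.282·16.5 − (-0.7063)·121)/1.988 = 53.630.
Then σ = (x₂ − x₁)/(z₂ − z₁) = (121 − 16.5)/1.988 = 52.569.
Precision τ = 1/σ² = 1/52.57² = 0.000362.

μ = 53.630, τ = 0.000362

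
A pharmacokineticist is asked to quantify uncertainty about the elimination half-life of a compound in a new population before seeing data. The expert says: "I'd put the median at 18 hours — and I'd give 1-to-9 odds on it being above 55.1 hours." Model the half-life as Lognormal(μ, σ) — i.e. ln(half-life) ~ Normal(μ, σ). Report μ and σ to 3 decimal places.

μ ≈ 2.890, σ ≈ 0.873

If T ~ Lognormal(μ,σ) then ln T ~ Normal(μ,σ), so the p-quantile of ln T is μ + z_p·σ.
ln(18) = 2.89 and ln(55.1) = 4.009; z_{0.5} = 0, z_{0.9} = 1.282.
σ = (4.009 − 2.89)/(1.282 − (0)) = 0.873.
μ = 2.89 − (0)·0.873 = 2.890.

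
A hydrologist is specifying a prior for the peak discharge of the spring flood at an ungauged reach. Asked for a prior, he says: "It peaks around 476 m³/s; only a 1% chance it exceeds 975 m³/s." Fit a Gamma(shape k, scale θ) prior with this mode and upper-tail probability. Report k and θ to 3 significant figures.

Gamma(k,θ) with k>1 has mode (k−1)θ, so θ = 476/(k−1).
Need P(X < 975) = 0.99 with θ tied to k this way. Start at k = 2, θ = 476: P(X<975) ≈ 0.607.
Too low — raise k to concentrate. Iterating converges to k ≈ 10.5.
Then θ = 476/(10.5−1) ≈ 50.1.

k ≈ 10.5, θ ≈ 50.1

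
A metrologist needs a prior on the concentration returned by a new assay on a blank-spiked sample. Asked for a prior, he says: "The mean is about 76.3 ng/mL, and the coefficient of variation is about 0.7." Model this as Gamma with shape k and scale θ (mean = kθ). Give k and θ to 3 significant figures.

For Gamma(k, scale θ): mean = kθ, variance = kθ², so CV = 1/√k.
CV = 0.7, hence k = 1/CV² = 2.04.
Then θ = mean/k = 76.3/2.04 = 37.4.

k ≈ 2.04, θ ≈ 37.4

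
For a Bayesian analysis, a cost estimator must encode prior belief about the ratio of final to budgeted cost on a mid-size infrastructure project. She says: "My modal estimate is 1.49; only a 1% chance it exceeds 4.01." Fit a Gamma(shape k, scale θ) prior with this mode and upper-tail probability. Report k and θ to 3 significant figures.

Gamma(k,θ) with k>1 has mode (k−1)θ, so θ = 1.49/(k−1).
Need P(X < 4.01) = 0.99 with θ tied to k this way. Start at k = 2, θ = 1.49: P(X<4.01) ≈ 0.750.
Too low — raise k to concentrate. Iterating converges to k ≈ 5.71.
Then θ = 1.49/(5.71−1) ≈ 0.316.

k ≈ 5.71, θ ≈ 0.316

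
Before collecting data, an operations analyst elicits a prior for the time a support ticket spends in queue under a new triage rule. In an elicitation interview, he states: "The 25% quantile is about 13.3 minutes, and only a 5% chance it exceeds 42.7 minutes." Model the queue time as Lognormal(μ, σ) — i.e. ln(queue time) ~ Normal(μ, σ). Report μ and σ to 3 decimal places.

μ ≈ 2.927, σ ≈ 0.503

If T ~ Lognormal(μ,σ) then ln T ~ Normal(μ,σ), so the p-quantile of ln T is μ + z_p·σ.
ln(13.3) = 2.588 and ln(42.7) = 3.754; z_{0.25} = -0.6745, z_{0.95} = 1.645.
σ = (3.754 − 2.588)/(1.645 − (-0.6745)) = 0.503.
μ = 2.588 − (-0.6745)·0.503 = 2.927.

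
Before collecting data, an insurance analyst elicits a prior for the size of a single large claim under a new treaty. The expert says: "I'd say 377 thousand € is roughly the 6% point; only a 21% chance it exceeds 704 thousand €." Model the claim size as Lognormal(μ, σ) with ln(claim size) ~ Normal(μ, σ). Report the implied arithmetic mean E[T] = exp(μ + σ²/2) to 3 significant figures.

E[T] ≈ 589 thousand €

If T ~ Lognormal(μ,σ) then ln T ~ Normal(μ,σ), so the p-quantile of ln T is μ + z_p·σ.
ln(377) = 5.932 and ln(704) = 6.557; z_{0.06} = -1.555, z_{0.79} = 0.8064.
σ = (6.557 − 5.932)/(0.8064 − (-1.555)) = 0.264.
μ = 5.932 − (-1.555)·0.264 = 6.343.
E[T] = exp(μ + σ²/2) = exp(6.343 + 0.0350) = 589 thousand €.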